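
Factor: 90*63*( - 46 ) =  - 2^2*3^4*5^1*7^1*23^1 = - 260820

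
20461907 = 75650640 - 55188733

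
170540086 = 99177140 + 71362946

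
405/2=405/2  =  202.50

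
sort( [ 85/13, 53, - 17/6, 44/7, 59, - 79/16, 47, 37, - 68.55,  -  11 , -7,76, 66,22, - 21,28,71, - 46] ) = [ -68.55,  -  46 , - 21, - 11, - 7, - 79/16,- 17/6, 44/7, 85/13, 22, 28, 37,47, 53,59 , 66 , 71, 76]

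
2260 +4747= 7007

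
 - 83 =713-796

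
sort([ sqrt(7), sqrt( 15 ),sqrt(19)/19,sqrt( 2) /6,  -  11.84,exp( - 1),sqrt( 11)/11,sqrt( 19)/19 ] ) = [-11.84, sqrt(19) /19, sqrt (19)/19 , sqrt( 2 )/6 , sqrt( 11 )/11, exp( - 1),  sqrt(7), sqrt(15)] 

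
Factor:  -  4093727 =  - 11^1 * 29^1 * 41^1*313^1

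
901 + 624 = 1525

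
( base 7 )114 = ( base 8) 74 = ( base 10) 60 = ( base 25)2a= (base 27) 26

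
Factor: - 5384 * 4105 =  - 2^3*5^1*673^1*821^1 = -  22101320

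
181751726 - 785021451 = -603269725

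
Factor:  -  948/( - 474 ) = 2^1 =2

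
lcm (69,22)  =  1518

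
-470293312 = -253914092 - 216379220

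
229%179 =50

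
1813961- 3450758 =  -1636797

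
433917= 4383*99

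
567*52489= 29761263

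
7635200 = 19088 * 400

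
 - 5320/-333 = 5320/333 =15.98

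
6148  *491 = 3018668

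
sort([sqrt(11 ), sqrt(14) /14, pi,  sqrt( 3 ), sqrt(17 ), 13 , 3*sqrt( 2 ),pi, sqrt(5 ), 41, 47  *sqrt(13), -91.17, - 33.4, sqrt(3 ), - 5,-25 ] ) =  [ - 91.17, - 33.4, - 25, - 5,sqrt(14 ) /14, sqrt(3), sqrt(3) , sqrt(5 ),pi, pi, sqrt ( 11), sqrt(17),3*sqrt(2 ) , 13  ,  41, 47 * sqrt ( 13 ) ] 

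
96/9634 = 48/4817 = 0.01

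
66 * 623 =41118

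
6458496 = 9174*704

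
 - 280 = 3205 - 3485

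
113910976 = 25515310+88395666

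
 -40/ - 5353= 40/5353  =  0.01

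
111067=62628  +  48439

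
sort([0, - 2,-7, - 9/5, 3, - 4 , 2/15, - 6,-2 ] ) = [-7, - 6, - 4, - 2, - 2, - 9/5,0,  2/15 , 3]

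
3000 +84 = 3084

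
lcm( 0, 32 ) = 0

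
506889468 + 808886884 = 1315776352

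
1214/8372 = 607/4186  =  0.15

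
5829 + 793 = 6622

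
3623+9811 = 13434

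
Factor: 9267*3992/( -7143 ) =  - 2^3  *  499^1 * 2381^( - 1) *3089^1  =  - 12331288/2381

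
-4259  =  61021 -65280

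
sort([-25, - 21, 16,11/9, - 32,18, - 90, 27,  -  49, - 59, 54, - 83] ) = [ - 90, - 83, - 59, - 49, - 32,-25, -21,11/9,16, 18, 27, 54]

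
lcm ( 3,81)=81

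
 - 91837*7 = -642859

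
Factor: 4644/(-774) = - 6  =  - 2^1*3^1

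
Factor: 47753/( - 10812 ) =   -  53/12 = - 2^( - 2)*3^( - 1 ) *53^1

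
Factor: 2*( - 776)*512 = -794624 = - 2^13*97^1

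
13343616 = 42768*312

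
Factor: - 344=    - 2^3*43^1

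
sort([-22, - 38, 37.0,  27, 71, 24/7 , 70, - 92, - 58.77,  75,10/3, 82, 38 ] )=[  -  92,  -  58.77, - 38, - 22,10/3 , 24/7,27,37.0,38, 70,  71, 75,82]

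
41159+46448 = 87607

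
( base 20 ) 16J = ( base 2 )1000011011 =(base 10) 539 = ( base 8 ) 1033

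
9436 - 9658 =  - 222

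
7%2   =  1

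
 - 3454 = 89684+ - 93138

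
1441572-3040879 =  - 1599307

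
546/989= 546/989=0.55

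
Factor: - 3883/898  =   - 2^( - 1 ) * 11^1*353^1*449^ ( - 1 )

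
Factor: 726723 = 3^2* 80747^1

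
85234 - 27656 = 57578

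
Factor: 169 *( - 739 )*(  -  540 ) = 67441140 = 2^2* 3^3*5^1*13^2*739^1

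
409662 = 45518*9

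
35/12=35/12 = 2.92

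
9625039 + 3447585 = 13072624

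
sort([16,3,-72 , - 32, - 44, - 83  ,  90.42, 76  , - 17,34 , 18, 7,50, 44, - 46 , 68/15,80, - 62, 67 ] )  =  [-83, - 72, - 62, - 46, - 44, - 32, - 17, 3,68/15, 7, 16, 18, 34, 44  ,  50, 67 , 76,80, 90.42 ]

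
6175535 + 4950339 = 11125874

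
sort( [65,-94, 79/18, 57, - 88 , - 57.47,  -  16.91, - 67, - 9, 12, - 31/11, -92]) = [  -  94, - 92  , - 88,-67, - 57.47, -16.91 ,  -  9,-31/11 , 79/18,12, 57 , 65] 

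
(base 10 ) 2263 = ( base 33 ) 22J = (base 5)33023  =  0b100011010111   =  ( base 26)391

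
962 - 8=954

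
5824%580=24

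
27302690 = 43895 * 622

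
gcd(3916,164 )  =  4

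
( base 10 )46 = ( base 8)56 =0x2E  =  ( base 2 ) 101110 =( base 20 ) 26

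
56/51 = 1 + 5/51 = 1.10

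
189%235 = 189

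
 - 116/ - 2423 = 116/2423 = 0.05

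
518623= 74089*7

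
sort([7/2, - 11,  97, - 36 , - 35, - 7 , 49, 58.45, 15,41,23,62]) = [ - 36, - 35, - 11, - 7,  7/2,15, 23,41,  49,  58.45,62,  97 ]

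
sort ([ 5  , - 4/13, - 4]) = [ - 4,  -  4/13,5 ]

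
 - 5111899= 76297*( - 67 )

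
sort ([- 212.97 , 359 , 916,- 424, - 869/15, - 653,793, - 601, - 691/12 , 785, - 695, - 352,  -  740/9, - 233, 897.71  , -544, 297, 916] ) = [ - 695 ,-653,  -  601, - 544,  -  424, - 352,-233, - 212.97, - 740/9, - 869/15, - 691/12,297, 359 , 785, 793,897.71,916 , 916]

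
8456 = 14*604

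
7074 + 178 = 7252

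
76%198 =76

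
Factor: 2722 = 2^1* 1361^1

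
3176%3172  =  4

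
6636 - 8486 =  - 1850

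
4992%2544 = 2448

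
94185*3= 282555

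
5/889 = 5/889 = 0.01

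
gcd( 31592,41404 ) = 44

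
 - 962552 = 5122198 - 6084750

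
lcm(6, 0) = 0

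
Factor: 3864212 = 2^2*11^1*31^1 * 2833^1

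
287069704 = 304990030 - 17920326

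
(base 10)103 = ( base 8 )147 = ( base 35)2x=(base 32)37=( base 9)124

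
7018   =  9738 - 2720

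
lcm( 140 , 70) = 140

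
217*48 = 10416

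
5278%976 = 398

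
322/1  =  322 = 322.00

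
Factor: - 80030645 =  -  5^1*17^1*941537^1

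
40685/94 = 432 + 77/94 = 432.82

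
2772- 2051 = 721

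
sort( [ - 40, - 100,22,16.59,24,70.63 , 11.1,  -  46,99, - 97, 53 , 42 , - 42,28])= [ - 100, - 97, -46, - 42,-40, 11.1, 16.59,22, 24,  28,  42,53, 70.63,99]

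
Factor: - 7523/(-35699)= 29^(  -  1)*1231^ ( - 1 )*7523^1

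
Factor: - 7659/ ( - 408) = 2^( - 3)*3^1*17^(-1 )*23^1*37^1 = 2553/136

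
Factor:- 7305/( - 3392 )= 2^( - 6)*3^1*5^1*53^(- 1)*487^1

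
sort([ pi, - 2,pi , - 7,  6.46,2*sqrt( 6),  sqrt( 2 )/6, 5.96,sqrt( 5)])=[ - 7, -2  ,  sqrt(2 ) /6, sqrt(5), pi,pi,2*sqrt( 6),5.96,6.46 ]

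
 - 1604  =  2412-4016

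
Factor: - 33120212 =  - 2^2 * 8280053^1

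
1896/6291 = 632/2097 = 0.30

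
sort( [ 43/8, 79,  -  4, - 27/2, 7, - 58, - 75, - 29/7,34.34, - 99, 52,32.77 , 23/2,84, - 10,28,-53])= [ - 99, - 75, - 58, - 53, - 27/2, - 10 , - 29/7, - 4,43/8, 7,  23/2,28,32.77,34.34, 52,79 , 84 ] 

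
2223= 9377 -7154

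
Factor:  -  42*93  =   - 3906  =  - 2^1*3^2*7^1*31^1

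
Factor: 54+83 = 137 = 137^1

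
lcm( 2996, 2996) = 2996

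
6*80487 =482922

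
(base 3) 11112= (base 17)73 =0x7a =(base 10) 122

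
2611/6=435 + 1/6 = 435.17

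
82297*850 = 69952450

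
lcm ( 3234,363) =35574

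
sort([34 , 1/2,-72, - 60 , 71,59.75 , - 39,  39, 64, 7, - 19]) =[ - 72, - 60 ,  -  39, - 19, 1/2,7  ,  34 , 39, 59.75,64 , 71]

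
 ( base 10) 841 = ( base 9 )1134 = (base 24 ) 1b1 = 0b1101001001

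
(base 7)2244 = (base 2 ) 1100110000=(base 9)1106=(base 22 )1f2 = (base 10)816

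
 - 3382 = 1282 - 4664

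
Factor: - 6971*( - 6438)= 44879298= 2^1 * 3^1*29^1*37^1*6971^1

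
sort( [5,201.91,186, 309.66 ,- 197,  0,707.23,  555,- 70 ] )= [ -197,-70,0, 5, 186,201.91, 309.66 , 555,707.23 ] 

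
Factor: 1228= 2^2*307^1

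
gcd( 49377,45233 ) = 1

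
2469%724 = 297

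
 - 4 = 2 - 6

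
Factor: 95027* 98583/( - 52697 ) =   -  3^1*17^1*  1933^1 * 52697^(- 1) * 95027^1 = - 9368046741/52697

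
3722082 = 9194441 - 5472359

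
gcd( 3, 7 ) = 1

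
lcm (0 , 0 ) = 0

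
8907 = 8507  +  400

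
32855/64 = 32855/64 = 513.36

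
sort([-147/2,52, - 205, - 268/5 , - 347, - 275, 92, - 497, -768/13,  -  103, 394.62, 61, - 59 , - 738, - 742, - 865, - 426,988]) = [ - 865, - 742, - 738,-497, - 426, - 347, - 275, - 205, - 103 , - 147/2, - 768/13, - 59, - 268/5, 52,61,92,394.62, 988]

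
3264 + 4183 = 7447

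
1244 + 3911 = 5155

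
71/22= 71/22  =  3.23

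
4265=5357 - 1092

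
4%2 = 0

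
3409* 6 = 20454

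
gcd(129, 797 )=1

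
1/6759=1/6759 = 0.00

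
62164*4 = 248656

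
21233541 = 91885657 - 70652116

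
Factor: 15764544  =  2^6*3^4*3041^1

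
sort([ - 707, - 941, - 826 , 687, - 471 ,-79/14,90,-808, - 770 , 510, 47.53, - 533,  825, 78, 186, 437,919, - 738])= [ - 941, - 826, - 808, - 770,-738, - 707, - 533,- 471, - 79/14 , 47.53, 78, 90,186 , 437, 510, 687, 825, 919] 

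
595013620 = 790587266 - 195573646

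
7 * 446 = 3122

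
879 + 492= 1371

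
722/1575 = 722/1575 = 0.46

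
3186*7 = 22302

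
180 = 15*12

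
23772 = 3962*6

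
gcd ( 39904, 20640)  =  1376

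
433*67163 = 29081579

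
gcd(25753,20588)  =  1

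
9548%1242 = 854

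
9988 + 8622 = 18610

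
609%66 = 15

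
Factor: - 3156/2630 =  - 6/5= - 2^1*3^1*5^( - 1)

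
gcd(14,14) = 14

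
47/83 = 47/83= 0.57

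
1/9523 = 1/9523 = 0.00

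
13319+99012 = 112331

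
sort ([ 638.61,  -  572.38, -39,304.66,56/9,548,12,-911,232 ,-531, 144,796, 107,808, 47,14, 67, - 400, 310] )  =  [ - 911,-572.38, - 531,  -  400,-39, 56/9, 12, 14, 47 , 67, 107, 144,232,304.66,310,548,638.61,796, 808 ]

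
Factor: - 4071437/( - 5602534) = 2^( - 1 ) * 7^ ( - 1 )*23^1*139^(- 1) * 2879^ ( - 1)*177019^1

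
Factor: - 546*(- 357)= 194922 = 2^1*3^2*7^2*13^1 * 17^1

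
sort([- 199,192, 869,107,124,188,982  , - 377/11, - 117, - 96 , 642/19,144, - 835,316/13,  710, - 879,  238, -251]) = [-879, - 835,-251,  -  199, -117,- 96, - 377/11,316/13,642/19,107 , 124, 144, 188,192,  238,710 , 869,982] 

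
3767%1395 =977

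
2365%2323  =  42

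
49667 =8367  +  41300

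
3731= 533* 7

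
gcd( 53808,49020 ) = 228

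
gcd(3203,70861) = 1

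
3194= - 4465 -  - 7659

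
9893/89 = 9893/89 =111.16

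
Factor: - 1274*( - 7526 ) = 2^2*7^2*13^1*53^1*71^1 = 9588124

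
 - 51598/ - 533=51598/533  =  96.81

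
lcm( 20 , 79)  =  1580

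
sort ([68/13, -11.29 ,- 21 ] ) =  [ - 21, - 11.29,68/13]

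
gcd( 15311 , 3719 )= 1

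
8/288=1/36=   0.03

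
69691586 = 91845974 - 22154388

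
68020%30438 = 7144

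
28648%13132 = 2384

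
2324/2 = 1162 =1162.00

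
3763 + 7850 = 11613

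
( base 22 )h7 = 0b101111101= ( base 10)381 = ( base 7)1053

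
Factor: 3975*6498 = 2^1*3^3 * 5^2*19^2*53^1 = 25829550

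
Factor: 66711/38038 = 2^( - 1) * 3^1*7^( - 1) * 11^( - 1 ) * 13^( - 1 ) * 19^( - 1 ) * 37^1*601^1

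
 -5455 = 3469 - 8924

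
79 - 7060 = -6981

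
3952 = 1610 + 2342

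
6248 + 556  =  6804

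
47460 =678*70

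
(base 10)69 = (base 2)1000101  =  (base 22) 33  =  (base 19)3C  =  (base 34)21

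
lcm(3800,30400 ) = 30400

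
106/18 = 53/9 = 5.89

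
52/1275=52/1275=0.04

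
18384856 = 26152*703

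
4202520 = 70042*60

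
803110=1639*490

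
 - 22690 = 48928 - 71618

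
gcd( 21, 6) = 3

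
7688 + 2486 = 10174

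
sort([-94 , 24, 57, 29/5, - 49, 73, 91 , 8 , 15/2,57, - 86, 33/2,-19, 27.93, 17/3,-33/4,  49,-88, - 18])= [-94, - 88, - 86, - 49,-19, - 18,-33/4, 17/3, 29/5, 15/2, 8, 33/2, 24,27.93,49, 57,57, 73 , 91 ]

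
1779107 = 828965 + 950142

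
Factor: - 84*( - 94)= 7896 = 2^3*3^1*7^1* 47^1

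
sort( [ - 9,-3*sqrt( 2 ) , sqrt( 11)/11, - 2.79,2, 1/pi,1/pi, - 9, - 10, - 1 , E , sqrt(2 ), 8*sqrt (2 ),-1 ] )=[ - 10 , - 9, - 9,-3*sqrt ( 2 ),- 2.79, - 1  ,-1, sqrt( 11 )/11,  1/pi, 1/pi, sqrt(2),  2,E,8 * sqrt(2) ] 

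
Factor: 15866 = 2^1*7933^1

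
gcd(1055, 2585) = 5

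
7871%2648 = 2575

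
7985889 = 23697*337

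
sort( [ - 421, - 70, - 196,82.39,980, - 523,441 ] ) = [ - 523, - 421,  -  196, - 70,82.39, 441 , 980]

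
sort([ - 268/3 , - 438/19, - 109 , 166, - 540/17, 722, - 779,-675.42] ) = [ - 779 , - 675.42, - 109, - 268/3, - 540/17, - 438/19, 166, 722]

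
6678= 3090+3588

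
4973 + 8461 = 13434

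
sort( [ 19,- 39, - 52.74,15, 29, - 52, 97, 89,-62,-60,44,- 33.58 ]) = [ - 62, - 60,-52.74,-52, - 39, - 33.58, 15, 19, 29 , 44 , 89,  97 ]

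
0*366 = 0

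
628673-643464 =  - 14791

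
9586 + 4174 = 13760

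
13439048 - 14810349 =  - 1371301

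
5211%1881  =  1449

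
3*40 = 120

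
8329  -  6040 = 2289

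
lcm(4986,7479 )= 14958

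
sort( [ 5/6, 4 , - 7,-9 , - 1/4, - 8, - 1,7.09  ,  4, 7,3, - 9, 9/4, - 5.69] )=[-9, - 9,-8, - 7, - 5.69, - 1, - 1/4, 5/6 , 9/4, 3,  4,  4, 7,7.09 ] 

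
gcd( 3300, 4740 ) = 60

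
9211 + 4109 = 13320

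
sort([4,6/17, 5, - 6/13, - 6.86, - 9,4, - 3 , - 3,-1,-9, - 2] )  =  [-9, - 9, - 6.86, - 3, - 3,-2,-1, - 6/13,6/17,4,4,5]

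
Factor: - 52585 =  - 5^1*13^1*809^1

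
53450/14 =26725/7 = 3817.86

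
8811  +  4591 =13402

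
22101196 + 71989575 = 94090771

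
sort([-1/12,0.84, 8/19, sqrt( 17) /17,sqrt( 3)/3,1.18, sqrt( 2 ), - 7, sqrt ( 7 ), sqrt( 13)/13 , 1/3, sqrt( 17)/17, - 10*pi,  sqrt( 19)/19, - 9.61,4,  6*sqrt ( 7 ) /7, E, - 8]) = [ - 10*pi,- 9.61,-8,-7,- 1/12, sqrt ( 19) /19, sqrt( 17)/17 , sqrt( 17)/17, sqrt( 13) /13 , 1/3,8/19, sqrt( 3) /3, 0.84,1.18,sqrt(2 ), 6*sqrt( 7)/7, sqrt ( 7), E , 4]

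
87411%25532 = 10815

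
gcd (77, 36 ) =1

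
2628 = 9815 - 7187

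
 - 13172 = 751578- 764750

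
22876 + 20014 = 42890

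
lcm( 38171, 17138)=839762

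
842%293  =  256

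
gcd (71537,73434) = 1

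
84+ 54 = 138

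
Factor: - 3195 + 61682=58487 = 11^1*13^1 *409^1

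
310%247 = 63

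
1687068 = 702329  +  984739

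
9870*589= 5813430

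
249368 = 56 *4453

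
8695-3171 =5524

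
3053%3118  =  3053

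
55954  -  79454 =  - 23500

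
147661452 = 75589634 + 72071818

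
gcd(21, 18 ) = 3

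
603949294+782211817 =1386161111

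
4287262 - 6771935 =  - 2484673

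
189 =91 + 98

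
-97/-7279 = 97/7279 = 0.01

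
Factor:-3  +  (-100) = - 103 = - 103^1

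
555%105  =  30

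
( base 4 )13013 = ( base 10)455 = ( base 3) 121212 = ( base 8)707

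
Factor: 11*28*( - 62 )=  - 19096 =- 2^3*7^1*11^1*31^1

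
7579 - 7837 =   -  258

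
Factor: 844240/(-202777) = - 2^4*5^1*61^1*173^1*202777^( - 1)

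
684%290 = 104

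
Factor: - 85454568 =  - 2^3*3^3*23^1 * 103^1 * 167^1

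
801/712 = 9/8 =1.12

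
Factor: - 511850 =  - 2^1*5^2 * 29^1 * 353^1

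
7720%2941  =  1838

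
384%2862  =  384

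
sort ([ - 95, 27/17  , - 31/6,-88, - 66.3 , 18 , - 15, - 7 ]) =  [ - 95, - 88, - 66.3, - 15,  -  7, - 31/6  ,  27/17, 18 ] 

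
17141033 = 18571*923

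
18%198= 18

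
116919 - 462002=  - 345083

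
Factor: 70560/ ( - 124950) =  - 48/85 = - 2^4*3^1*5^( - 1) * 17^( - 1)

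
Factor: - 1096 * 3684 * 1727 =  - 2^5*3^1*11^1*137^1*  157^1*307^1 = -  6973045728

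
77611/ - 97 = -801 + 86/97 = -800.11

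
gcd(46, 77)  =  1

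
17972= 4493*4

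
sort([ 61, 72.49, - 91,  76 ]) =[ - 91,  61,72.49,76] 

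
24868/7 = 3552  +  4/7 = 3552.57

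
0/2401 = 0 = 0.00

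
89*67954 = 6047906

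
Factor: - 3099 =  - 3^1*1033^1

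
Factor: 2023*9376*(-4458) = - 2^6*3^1*7^1*17^2*293^1*743^1 =-84557774784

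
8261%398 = 301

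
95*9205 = 874475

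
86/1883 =86/1883 = 0.05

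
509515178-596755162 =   -  87239984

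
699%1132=699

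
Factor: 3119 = 3119^1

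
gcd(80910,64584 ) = 18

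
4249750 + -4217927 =31823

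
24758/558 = 12379/279 = 44.37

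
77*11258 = 866866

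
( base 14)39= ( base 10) 51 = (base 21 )29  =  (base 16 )33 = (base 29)1m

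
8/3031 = 8/3031 = 0.00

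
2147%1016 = 115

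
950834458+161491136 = 1112325594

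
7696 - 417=7279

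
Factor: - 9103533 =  - 3^1*3034511^1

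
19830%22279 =19830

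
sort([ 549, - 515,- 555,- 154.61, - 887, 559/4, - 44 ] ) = [ - 887 , - 555, - 515, - 154.61, - 44,559/4,549]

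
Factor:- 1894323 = -3^1 * 41^1* 15401^1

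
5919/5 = 1183 + 4/5 = 1183.80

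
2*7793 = 15586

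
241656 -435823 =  -194167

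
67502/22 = 3068+3/11 =3068.27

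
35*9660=338100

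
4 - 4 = 0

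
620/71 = 8 + 52/71 = 8.73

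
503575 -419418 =84157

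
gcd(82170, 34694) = 1826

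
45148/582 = 77+167/291= 77.57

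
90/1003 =90/1003 = 0.09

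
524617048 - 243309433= 281307615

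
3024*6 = 18144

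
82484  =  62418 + 20066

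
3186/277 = 3186/277 = 11.50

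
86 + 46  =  132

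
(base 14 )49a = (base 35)QA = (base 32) so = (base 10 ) 920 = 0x398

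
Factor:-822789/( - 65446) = 2^( - 1 )*3^2*11^1*43^( - 1)*761^ (-1 ) * 8311^1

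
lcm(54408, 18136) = 54408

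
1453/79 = 18+31/79  =  18.39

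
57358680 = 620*92514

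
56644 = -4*(-14161)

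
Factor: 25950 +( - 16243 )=17^1 *571^1  =  9707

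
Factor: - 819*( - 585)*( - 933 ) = -3^5*5^1*7^1*13^2*311^1  =  - 447014295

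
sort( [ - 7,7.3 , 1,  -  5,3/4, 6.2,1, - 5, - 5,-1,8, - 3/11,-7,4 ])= [- 7, - 7,-5, - 5,- 5,-1, - 3/11,3/4, 1,1, 4,6.2,  7.3, 8]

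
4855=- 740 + 5595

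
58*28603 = 1658974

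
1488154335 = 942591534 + 545562801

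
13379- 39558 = -26179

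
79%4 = 3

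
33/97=33/97  =  0.34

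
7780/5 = 1556 = 1556.00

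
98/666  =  49/333= 0.15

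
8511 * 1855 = 15787905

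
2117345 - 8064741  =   - 5947396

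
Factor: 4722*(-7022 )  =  -2^2*3^1*787^1*3511^1 = -33157884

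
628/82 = 314/41 = 7.66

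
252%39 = 18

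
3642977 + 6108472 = 9751449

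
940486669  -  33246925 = 907239744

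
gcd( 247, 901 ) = 1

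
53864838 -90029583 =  - 36164745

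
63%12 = 3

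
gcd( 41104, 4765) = 1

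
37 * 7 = 259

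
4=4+0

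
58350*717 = 41836950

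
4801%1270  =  991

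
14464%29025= 14464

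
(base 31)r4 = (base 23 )1DD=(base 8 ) 1511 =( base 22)1G5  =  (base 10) 841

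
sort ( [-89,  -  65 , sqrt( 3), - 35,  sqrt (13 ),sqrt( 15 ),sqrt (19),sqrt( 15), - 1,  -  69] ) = [ - 89,  -  69, - 65, - 35,-1, sqrt( 3),sqrt(13), sqrt( 15 ),sqrt( 15), sqrt(19 ) ] 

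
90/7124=45/3562 = 0.01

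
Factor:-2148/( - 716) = 3^1 =3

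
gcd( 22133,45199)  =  1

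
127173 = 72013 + 55160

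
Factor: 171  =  3^2 * 19^1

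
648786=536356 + 112430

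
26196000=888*29500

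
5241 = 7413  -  2172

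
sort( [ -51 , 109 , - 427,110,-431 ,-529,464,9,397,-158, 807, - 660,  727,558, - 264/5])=[ - 660,- 529, - 431, - 427,-158, -264/5, - 51,9,  109 , 110,397 , 464 , 558,727 , 807]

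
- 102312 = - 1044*98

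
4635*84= 389340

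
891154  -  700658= 190496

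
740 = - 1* (-740)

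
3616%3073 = 543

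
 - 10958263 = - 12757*859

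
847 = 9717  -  8870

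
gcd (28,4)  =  4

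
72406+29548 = 101954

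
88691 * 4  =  354764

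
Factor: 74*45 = 3330 =2^1*3^2*5^1*37^1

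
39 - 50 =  - 11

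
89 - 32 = 57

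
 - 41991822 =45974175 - 87965997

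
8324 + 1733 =10057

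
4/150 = 2/75 = 0.03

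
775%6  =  1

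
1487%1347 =140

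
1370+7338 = 8708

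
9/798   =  3/266 =0.01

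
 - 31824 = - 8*3978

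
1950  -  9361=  - 7411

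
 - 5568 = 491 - 6059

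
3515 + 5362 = 8877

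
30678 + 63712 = 94390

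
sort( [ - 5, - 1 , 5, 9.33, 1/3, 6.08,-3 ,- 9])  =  [ - 9, - 5,- 3, - 1, 1/3,5 , 6.08, 9.33 ] 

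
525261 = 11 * 47751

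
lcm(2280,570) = 2280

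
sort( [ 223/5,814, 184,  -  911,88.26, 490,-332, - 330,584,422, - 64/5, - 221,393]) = [- 911, - 332, - 330, - 221,  -  64/5,223/5,88.26,184,393,  422,490, 584,814]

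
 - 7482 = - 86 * 87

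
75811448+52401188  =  128212636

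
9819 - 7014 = 2805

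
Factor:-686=-2^1*7^3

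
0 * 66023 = 0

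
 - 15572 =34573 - 50145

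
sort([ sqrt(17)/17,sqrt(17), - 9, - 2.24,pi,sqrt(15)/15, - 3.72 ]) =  [ - 9, - 3.72, - 2.24,sqrt(17) /17,sqrt( 15)/15,pi,sqrt(17) ] 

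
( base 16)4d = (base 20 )3h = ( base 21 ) 3e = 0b1001101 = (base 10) 77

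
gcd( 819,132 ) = 3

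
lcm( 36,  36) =36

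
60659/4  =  60659/4 = 15164.75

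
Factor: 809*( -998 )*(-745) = 2^1*5^1*149^1*499^1*809^1  =  601499590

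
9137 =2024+7113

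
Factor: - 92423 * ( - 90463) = 8360861849=29^1*61^1 * 1483^1 *3187^1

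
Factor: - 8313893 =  - 7^1 * 1187699^1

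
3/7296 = 1/2432 = 0.00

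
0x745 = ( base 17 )678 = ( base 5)24421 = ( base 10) 1861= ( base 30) 221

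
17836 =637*28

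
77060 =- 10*( - 7706 )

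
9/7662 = 3/2554 = 0.00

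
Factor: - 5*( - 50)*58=2^2*5^3*29^1=14500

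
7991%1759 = 955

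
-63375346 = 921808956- 985184302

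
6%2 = 0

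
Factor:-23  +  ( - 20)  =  - 43=   - 43^1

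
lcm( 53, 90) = 4770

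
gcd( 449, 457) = 1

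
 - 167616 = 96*(-1746 )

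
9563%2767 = 1262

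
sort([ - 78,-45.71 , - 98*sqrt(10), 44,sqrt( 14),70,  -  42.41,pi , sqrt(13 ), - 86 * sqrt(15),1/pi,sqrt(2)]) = [ - 86* sqrt( 15 ), - 98*sqrt(10), - 78,  -  45.71 , - 42.41,  1/pi,sqrt( 2),pi,  sqrt(13),  sqrt(14 ),44, 70 ]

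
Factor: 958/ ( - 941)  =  -2^1*479^1*941^( - 1 ) 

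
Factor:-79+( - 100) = -179^1=-179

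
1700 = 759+941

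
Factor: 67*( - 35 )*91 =-5^1*7^2*13^1*67^1 = -213395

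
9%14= 9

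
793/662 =1 + 131/662 = 1.20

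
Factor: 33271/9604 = 2^(  -  2)*7^(-1)*97^1 = 97/28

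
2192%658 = 218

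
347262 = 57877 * 6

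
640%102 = 28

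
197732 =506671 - 308939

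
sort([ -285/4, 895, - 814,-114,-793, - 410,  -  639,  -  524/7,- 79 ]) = [-814, - 793, - 639,-410, - 114, - 79,  -  524/7,- 285/4, 895 ] 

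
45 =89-44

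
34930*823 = 28747390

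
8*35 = 280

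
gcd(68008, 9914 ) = 2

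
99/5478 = 3/166 = 0.02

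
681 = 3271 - 2590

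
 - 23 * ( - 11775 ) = 270825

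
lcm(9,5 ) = 45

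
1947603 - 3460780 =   -  1513177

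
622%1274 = 622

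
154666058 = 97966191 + 56699867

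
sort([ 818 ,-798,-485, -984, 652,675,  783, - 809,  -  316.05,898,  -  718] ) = [- 984, - 809 ,-798,  -  718,  -  485 , -316.05,652,675, 783,818,898 ]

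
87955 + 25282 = 113237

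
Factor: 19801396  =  2^2*17^1 * 73^1*3989^1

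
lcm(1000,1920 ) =48000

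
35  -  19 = 16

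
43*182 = 7826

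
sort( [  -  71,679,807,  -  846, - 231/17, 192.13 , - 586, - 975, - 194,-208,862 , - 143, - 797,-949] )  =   [-975,-949, - 846, - 797, - 586, - 208, - 194,-143, - 71, -231/17,192.13,679,807,862]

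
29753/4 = 29753/4 = 7438.25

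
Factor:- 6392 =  - 2^3 * 17^1* 47^1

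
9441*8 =75528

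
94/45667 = 94/45667 =0.00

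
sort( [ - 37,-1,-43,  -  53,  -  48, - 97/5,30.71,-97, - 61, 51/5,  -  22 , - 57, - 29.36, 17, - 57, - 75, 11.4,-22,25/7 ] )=[  -  97,-75, - 61, - 57, - 57,-53, - 48,  -  43,- 37, - 29.36, - 22, - 22 , - 97/5 , - 1,  25/7,51/5,11.4,17,30.71 ] 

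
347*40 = 13880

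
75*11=825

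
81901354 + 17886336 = 99787690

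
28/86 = 14/43 = 0.33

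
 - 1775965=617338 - 2393303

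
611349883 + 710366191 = 1321716074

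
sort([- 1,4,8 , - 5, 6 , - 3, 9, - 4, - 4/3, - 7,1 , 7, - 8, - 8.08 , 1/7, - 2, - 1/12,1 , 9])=[ - 8.08,-8, - 7,-5,  -  4,-3, - 2,-4/3, -1, - 1/12,1/7,1,  1,4,  6, 7,  8,  9, 9 ] 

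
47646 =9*5294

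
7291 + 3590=10881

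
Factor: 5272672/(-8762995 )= - 2^5*5^(-1 )*164771^1*1752599^(- 1)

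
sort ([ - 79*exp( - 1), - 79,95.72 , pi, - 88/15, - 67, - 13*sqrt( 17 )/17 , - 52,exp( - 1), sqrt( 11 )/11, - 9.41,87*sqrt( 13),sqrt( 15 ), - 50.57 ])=[ - 79, - 67, - 52,-50.57,  -  79*exp( - 1 ), - 9.41, - 88/15, - 13*sqrt(17)/17,sqrt( 11)/11,exp(- 1),  pi,sqrt ( 15),95.72, 87*sqrt( 13) ]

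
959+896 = 1855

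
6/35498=3/17749 = 0.00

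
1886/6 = 314 + 1/3 =314.33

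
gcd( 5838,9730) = 1946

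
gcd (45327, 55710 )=3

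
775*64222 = 49772050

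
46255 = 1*46255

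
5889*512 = 3015168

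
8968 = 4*2242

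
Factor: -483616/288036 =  - 2^3*3^( - 4 )*17^1=- 136/81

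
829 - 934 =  - 105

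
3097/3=3097/3 =1032.33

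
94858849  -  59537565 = 35321284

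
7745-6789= 956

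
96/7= 96/7 = 13.71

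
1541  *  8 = 12328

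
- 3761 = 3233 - 6994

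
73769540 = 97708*755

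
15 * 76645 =1149675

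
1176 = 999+177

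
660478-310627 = 349851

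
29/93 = 29/93 = 0.31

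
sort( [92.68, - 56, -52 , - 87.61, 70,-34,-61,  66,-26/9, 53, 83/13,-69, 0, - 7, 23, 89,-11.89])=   [ - 87.61 , - 69, - 61 ,  -  56, -52,  -  34, - 11.89, - 7, - 26/9, 0, 83/13, 23, 53, 66,70,89  ,  92.68] 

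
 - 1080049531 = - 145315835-934733696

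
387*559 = 216333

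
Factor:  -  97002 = - 2^1*3^2 * 17^1*317^1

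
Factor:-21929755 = -5^1*787^1*5573^1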